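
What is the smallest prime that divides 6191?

41

6191 is odd.
Digit sum 17, not divisible by 3.
Ends in 1: not divisible by 5.
7: 6191 = 7·884 + 3
11: 6191 = 11·562 + 9
13: 6191 = 13·476 + 3
17: 6191 = 17·364 + 3
19: 6191 = 19·325 + 16
23: 6191 = 23·269 + 4
29: 6191 = 29·213 + 14
31: 6191 = 31·199 + 22
37: 6191 = 37·167 + 12
41: 6191 = 41·151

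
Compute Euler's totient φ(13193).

12948

Factor: 13193 = 79 · 167.
φ(13193) = (79−1) · (167−1) = 78 · 166 = 12948.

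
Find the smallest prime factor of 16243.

16243 is odd.
Digit sum 16, not divisible by 3.
Ends in 3: not divisible by 5.
7: 16243 = 7·2320 + 3
11: 16243 = 11·1476 + 7
13: 16243 = 13·1249 + 6
17: 16243 = 17·955 + 8
19: 16243 = 19·854 + 17
23: 16243 = 23·706 + 5
29: 16243 = 29·560 + 3
31: 16243 = 31·523 + 30
37: 16243 = 37·439

37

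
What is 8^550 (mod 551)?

8^1 ≡ 8 (mod 551)
8^2 ≡ 8^2 = 64 ≡ 64 (mod 551)
8^4 ≡ 64^2 = 4096 ≡ 239 (mod 551)
8^8 ≡ 239^2 = 57121 ≡ 368 (mod 551)
8^16 ≡ 368^2 = 135424 ≡ 429 (mod 551)
8^32 ≡ 429^2 = 184041 ≡ 7 (mod 551)
8^64 ≡ 7^2 = 49 ≡ 49 (mod 551)
8^128 ≡ 49^2 = 2401 ≡ 197 (mod 551)
8^256 ≡ 197^2 = 38809 ≡ 239 (mod 551)
8^512 ≡ 239^2 = 57121 ≡ 368 (mod 551)
550 = 512 + 32 + 4 + 2 in binary powers of 2.
So 8^550 ≡ 368 · 7 · 239 · 64 ≡ 486 (mod 551).
Since 486 ≠ 1, base 8 is a Fermat witness: 551 is composite.

486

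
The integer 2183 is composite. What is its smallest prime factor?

2183 is odd.
Digit sum 14, not divisible by 3.
Ends in 3: not divisible by 5.
7: 2183 = 7·311 + 6
11: 2183 = 11·198 + 5
13: 2183 = 13·167 + 12
17: 2183 = 17·128 + 7
19: 2183 = 19·114 + 17
23: 2183 = 23·94 + 21
29: 2183 = 29·75 + 8
31: 2183 = 31·70 + 13
37: 2183 = 37·59

37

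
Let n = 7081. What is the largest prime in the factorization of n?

97

7081 = 73 · 97
97 is prime.
So 7081 = 73 · 97; the largest prime factor is 97.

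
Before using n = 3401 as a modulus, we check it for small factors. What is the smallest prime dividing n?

3401 is odd.
Digit sum 8, not divisible by 3.
Ends in 1: not divisible by 5.
7: 3401 = 7·485 + 6
11: 3401 = 11·309 + 2
13: 3401 = 13·261 + 8
17: 3401 = 17·200 + 1
19: 3401 = 19·179

19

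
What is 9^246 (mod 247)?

235

9^1 ≡ 9 (mod 247)
9^2 ≡ 9^2 = 81 ≡ 81 (mod 247)
9^4 ≡ 81^2 = 6561 ≡ 139 (mod 247)
9^8 ≡ 139^2 = 19321 ≡ 55 (mod 247)
9^16 ≡ 55^2 = 3025 ≡ 61 (mod 247)
9^32 ≡ 61^2 = 3721 ≡ 16 (mod 247)
9^64 ≡ 16^2 = 256 ≡ 9 (mod 247)
9^128 ≡ 9^2 = 81 ≡ 81 (mod 247)
246 = 128 + 64 + 32 + 16 + 4 + 2 in binary powers of 2.
So 9^246 ≡ 81 · 9 · 16 · 61 · 139 · 81 ≡ 235 (mod 247).
Since 235 ≠ 1, base 9 is a Fermat witness: 247 is composite.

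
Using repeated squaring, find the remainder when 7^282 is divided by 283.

7^1 ≡ 7 (mod 283)
7^2 ≡ 7^2 = 49 ≡ 49 (mod 283)
7^4 ≡ 49^2 = 2401 ≡ 137 (mod 283)
7^8 ≡ 137^2 = 18769 ≡ 91 (mod 283)
7^16 ≡ 91^2 = 8281 ≡ 74 (mod 283)
7^32 ≡ 74^2 = 5476 ≡ 99 (mod 283)
7^64 ≡ 99^2 = 9801 ≡ 179 (mod 283)
7^128 ≡ 179^2 = 32041 ≡ 62 (mod 283)
7^256 ≡ 62^2 = 3844 ≡ 165 (mod 283)
282 = 256 + 16 + 8 + 2 in binary powers of 2.
So 7^282 ≡ 165 · 74 · 91 · 49 ≡ 1 (mod 283).
Since the result is 1, base 7 gives no evidence that 283 is composite.

1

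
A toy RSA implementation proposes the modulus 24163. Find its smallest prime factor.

24163 is odd.
Digit sum 16, not divisible by 3.
Ends in 3: not divisible by 5.
7: 24163 = 7·3451 + 6
11: 24163 = 11·2196 + 7
13: 24163 = 13·1858 + 9
17: 24163 = 17·1421 + 6
19: 24163 = 19·1271 + 14
23: 24163 = 23·1050 + 13
29: 24163 = 29·833 + 6
31: 24163 = 31·779 + 14
37: 24163 = 37·653 + 2
41: 24163 = 41·589 + 14
43: 24163 = 43·561 + 40
47: 24163 = 47·514 + 5
53: 24163 = 53·455 + 48
59: 24163 = 59·409 + 32
61: 24163 = 61·396 + 7
67: 24163 = 67·360 + 43
71: 24163 = 71·340 + 23
73: 24163 = 73·331

73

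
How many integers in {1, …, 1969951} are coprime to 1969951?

1915392

Factor: 1969951 = 59 · 173 · 193.
φ(1969951) = (59−1) · (173−1) · (193−1) = 58 · 172 · 192 = 1915392.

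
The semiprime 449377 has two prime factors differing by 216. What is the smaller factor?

Since p = q + 216, we have 449377 = q(q + 216), so q² + 216q − 449377 = 0.
Discriminant: 216² + 4·449377 = 46656 + 1797508 = 1844164; √1844164 = 1358.
q = (−216 + 1358)/2 = 571, and p = q + 216 = 787.
Check: 571 · 787 = 449377.

571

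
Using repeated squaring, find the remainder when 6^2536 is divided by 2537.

2113

6^1 ≡ 6 (mod 2537)
6^2 ≡ 6^2 = 36 ≡ 36 (mod 2537)
6^4 ≡ 36^2 = 1296 ≡ 1296 (mod 2537)
6^8 ≡ 1296^2 = 1679616 ≡ 122 (mod 2537)
6^16 ≡ 122^2 = 14884 ≡ 2199 (mod 2537)
6^32 ≡ 2199^2 = 4835601 ≡ 79 (mod 2537)
6^64 ≡ 79^2 = 6241 ≡ 1167 (mod 2537)
6^128 ≡ 1167^2 = 1361889 ≡ 2057 (mod 2537)
6^256 ≡ 2057^2 = 4231249 ≡ 2070 (mod 2537)
6^512 ≡ 2070^2 = 4284900 ≡ 2444 (mod 2537)
6^1024 ≡ 2444^2 = 5973136 ≡ 1038 (mod 2537)
6^2048 ≡ 1038^2 = 1077444 ≡ 1756 (mod 2537)
2536 = 2048 + 256 + 128 + 64 + 32 + 8 in binary powers of 2.
So 6^2536 ≡ 1756 · 2070 · 2057 · 1167 · 79 · 122 ≡ 2113 (mod 2537).
Since 2113 ≠ 1, base 6 is a Fermat witness: 2537 is composite.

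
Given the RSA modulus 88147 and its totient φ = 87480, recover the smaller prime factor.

181

φ(n) = (p−1)(q−1) = n − (p+q) + 1, so p + q = 88147 − 87480 + 1 = 668.
p and q are the roots of t² − 668t + 88147 = 0.
Discriminant: 668² − 4·88147 = 446224 − 352588 = 93636; √93636 = 306.
q = (668 − 306)/2 = 181, p = (668 + 306)/2 = 487.
Check: 181 · 487 = 88147.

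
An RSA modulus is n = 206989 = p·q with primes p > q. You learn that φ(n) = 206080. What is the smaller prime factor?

φ(n) = (p−1)(q−1) = n − (p+q) + 1, so p + q = 206989 − 206080 + 1 = 910.
p and q are the roots of t² − 910t + 206989 = 0.
Discriminant: 910² − 4·206989 = 828100 − 827956 = 144; √144 = 12.
q = (910 − 12)/2 = 449, p = (910 + 12)/2 = 461.
Check: 449 · 461 = 206989.

449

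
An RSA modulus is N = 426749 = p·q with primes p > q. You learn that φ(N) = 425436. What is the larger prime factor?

727

φ(n) = (p−1)(q−1) = n − (p+q) + 1, so p + q = 426749 − 425436 + 1 = 1314.
p and q are the roots of t² − 1314t + 426749 = 0.
Discriminant: 1314² − 4·426749 = 1726596 − 1706996 = 19600; √19600 = 140.
q = (1314 − 140)/2 = 587, p = (1314 + 140)/2 = 727.
Check: 587 · 727 = 426749.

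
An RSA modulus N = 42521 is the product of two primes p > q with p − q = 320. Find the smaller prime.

101

Since p = q + 320, we have 42521 = q(q + 320), so q² + 320q − 42521 = 0.
Discriminant: 320² + 4·42521 = 102400 + 170084 = 272484; √272484 = 522.
q = (−320 + 522)/2 = 101, and p = q + 320 = 421.
Check: 101 · 421 = 42521.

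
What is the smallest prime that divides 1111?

11

1111 is odd.
Digit sum 4, not divisible by 3.
Ends in 1: not divisible by 5.
7: 1111 = 7·158 + 5
11: 1111 = 11·101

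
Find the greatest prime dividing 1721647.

79

1721647 = 19 · 90613
90613 = 31 · 2923
2923 = 37 · 79
79 is prime.
So 1721647 = 19 · 31 · 37 · 79; the largest prime factor is 79.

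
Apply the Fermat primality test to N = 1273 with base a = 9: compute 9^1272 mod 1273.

710

9^1 ≡ 9 (mod 1273)
9^2 ≡ 9^2 = 81 ≡ 81 (mod 1273)
9^4 ≡ 81^2 = 6561 ≡ 196 (mod 1273)
9^8 ≡ 196^2 = 38416 ≡ 226 (mod 1273)
9^16 ≡ 226^2 = 51076 ≡ 156 (mod 1273)
9^32 ≡ 156^2 = 24336 ≡ 149 (mod 1273)
9^64 ≡ 149^2 = 22201 ≡ 560 (mod 1273)
9^128 ≡ 560^2 = 313600 ≡ 442 (mod 1273)
9^256 ≡ 442^2 = 195364 ≡ 595 (mod 1273)
9^512 ≡ 595^2 = 354025 ≡ 131 (mod 1273)
9^1024 ≡ 131^2 = 17161 ≡ 612 (mod 1273)
1272 = 1024 + 128 + 64 + 32 + 16 + 8 in binary powers of 2.
So 9^1272 ≡ 612 · 442 · 560 · 149 · 156 · 226 ≡ 710 (mod 1273).
Since 710 ≠ 1, base 9 is a Fermat witness: 1273 is composite.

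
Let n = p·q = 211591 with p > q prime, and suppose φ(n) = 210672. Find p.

463

φ(n) = (p−1)(q−1) = n − (p+q) + 1, so p + q = 211591 − 210672 + 1 = 920.
p and q are the roots of t² − 920t + 211591 = 0.
Discriminant: 920² − 4·211591 = 846400 − 846364 = 36; √36 = 6.
q = (920 − 6)/2 = 457, p = (920 + 6)/2 = 463.
Check: 457 · 463 = 211591.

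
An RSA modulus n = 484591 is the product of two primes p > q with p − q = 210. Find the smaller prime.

Since p = q + 210, we have 484591 = q(q + 210), so q² + 210q − 484591 = 0.
Discriminant: 210² + 4·484591 = 44100 + 1938364 = 1982464; √1982464 = 1408.
q = (−210 + 1408)/2 = 599, and p = q + 210 = 809.
Check: 599 · 809 = 484591.

599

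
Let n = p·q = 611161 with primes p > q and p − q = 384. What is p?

Since p = q + 384, we have 611161 = q(q + 384), so q² + 384q − 611161 = 0.
Discriminant: 384² + 4·611161 = 147456 + 2444644 = 2592100; √2592100 = 1610.
q = (−384 + 1610)/2 = 613, and p = q + 384 = 997.
Check: 613 · 997 = 611161.

997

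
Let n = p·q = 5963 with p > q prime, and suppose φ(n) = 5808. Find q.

φ(n) = (p−1)(q−1) = n − (p+q) + 1, so p + q = 5963 − 5808 + 1 = 156.
p and q are the roots of t² − 156t + 5963 = 0.
Discriminant: 156² − 4·5963 = 24336 − 23852 = 484; √484 = 22.
q = (156 − 22)/2 = 67, p = (156 + 22)/2 = 89.
Check: 67 · 89 = 5963.

67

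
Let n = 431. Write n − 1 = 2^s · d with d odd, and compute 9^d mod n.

1

431 − 1 = 430 = 2^1 · 215, so d = 215.
9^1 ≡ 9 (mod 431)
9^2 ≡ 9^2 = 81 ≡ 81 (mod 431)
9^4 ≡ 81^2 = 6561 ≡ 96 (mod 431)
9^8 ≡ 96^2 = 9216 ≡ 165 (mod 431)
9^16 ≡ 165^2 = 27225 ≡ 72 (mod 431)
9^32 ≡ 72^2 = 5184 ≡ 12 (mod 431)
9^64 ≡ 12^2 = 144 ≡ 144 (mod 431)
9^128 ≡ 144^2 = 20736 ≡ 48 (mod 431)
215 = 128 + 64 + 16 + 4 + 2 + 1 in binary powers of 2.
So 9^215 ≡ 48 · 144 · 72 · 96 · 81 · 9 ≡ 1 (mod 431).
Since 9^d ≡ 1 (mod 431), base 9 does not prove 431 composite.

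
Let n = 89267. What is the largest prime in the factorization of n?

89

89267 = 17 · 5251
5251 = 59 · 89
89 is prime.
So 89267 = 17 · 59 · 89; the largest prime factor is 89.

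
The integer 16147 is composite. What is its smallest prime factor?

67

16147 is odd.
Digit sum 19, not divisible by 3.
Ends in 7: not divisible by 5.
7: 16147 = 7·2306 + 5
11: 16147 = 11·1467 + 10
13: 16147 = 13·1242 + 1
17: 16147 = 17·949 + 14
19: 16147 = 19·849 + 16
23: 16147 = 23·702 + 1
29: 16147 = 29·556 + 23
31: 16147 = 31·520 + 27
37: 16147 = 37·436 + 15
41: 16147 = 41·393 + 34
43: 16147 = 43·375 + 22
47: 16147 = 47·343 + 26
53: 16147 = 53·304 + 35
59: 16147 = 59·273 + 40
61: 16147 = 61·264 + 43
67: 16147 = 67·241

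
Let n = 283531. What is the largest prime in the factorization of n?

97

283531 = 37 · 7663
7663 = 79 · 97
97 is prime.
So 283531 = 37 · 79 · 97; the largest prime factor is 97.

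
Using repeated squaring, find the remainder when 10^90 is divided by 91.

10^1 ≡ 10 (mod 91)
10^2 ≡ 10^2 = 100 ≡ 9 (mod 91)
10^4 ≡ 9^2 = 81 ≡ 81 (mod 91)
10^8 ≡ 81^2 = 6561 ≡ 9 (mod 91)
10^16 ≡ 9^2 = 81 ≡ 81 (mod 91)
10^32 ≡ 81^2 = 6561 ≡ 9 (mod 91)
10^64 ≡ 9^2 = 81 ≡ 81 (mod 91)
90 = 64 + 16 + 8 + 2 in binary powers of 2.
So 10^90 ≡ 81 · 81 · 9 · 9 ≡ 1 (mod 91).
Since the result is 1, base 10 gives no evidence that 91 is composite.

1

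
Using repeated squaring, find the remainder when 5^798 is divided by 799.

5^1 ≡ 5 (mod 799)
5^2 ≡ 5^2 = 25 ≡ 25 (mod 799)
5^4 ≡ 25^2 = 625 ≡ 625 (mod 799)
5^8 ≡ 625^2 = 390625 ≡ 713 (mod 799)
5^16 ≡ 713^2 = 508369 ≡ 205 (mod 799)
5^32 ≡ 205^2 = 42025 ≡ 477 (mod 799)
5^64 ≡ 477^2 = 227529 ≡ 613 (mod 799)
5^128 ≡ 613^2 = 375769 ≡ 239 (mod 799)
5^256 ≡ 239^2 = 57121 ≡ 392 (mod 799)
5^512 ≡ 392^2 = 153664 ≡ 256 (mod 799)
798 = 512 + 256 + 16 + 8 + 4 + 2 in binary powers of 2.
So 5^798 ≡ 256 · 392 · 205 · 713 · 625 · 25 ≡ 440 (mod 799).
Since 440 ≠ 1, base 5 is a Fermat witness: 799 is composite.

440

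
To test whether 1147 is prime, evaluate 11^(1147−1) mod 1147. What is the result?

593

11^1 ≡ 11 (mod 1147)
11^2 ≡ 11^2 = 121 ≡ 121 (mod 1147)
11^4 ≡ 121^2 = 14641 ≡ 877 (mod 1147)
11^8 ≡ 877^2 = 769129 ≡ 639 (mod 1147)
11^16 ≡ 639^2 = 408321 ≡ 1136 (mod 1147)
11^32 ≡ 1136^2 = 1290496 ≡ 121 (mod 1147)
11^64 ≡ 121^2 = 14641 ≡ 877 (mod 1147)
11^128 ≡ 877^2 = 769129 ≡ 639 (mod 1147)
11^256 ≡ 639^2 = 408321 ≡ 1136 (mod 1147)
11^512 ≡ 1136^2 = 1290496 ≡ 121 (mod 1147)
11^1024 ≡ 121^2 = 14641 ≡ 877 (mod 1147)
1146 = 1024 + 64 + 32 + 16 + 8 + 2 in binary powers of 2.
So 11^1146 ≡ 877 · 877 · 121 · 1136 · 639 · 121 ≡ 593 (mod 1147).
Since 593 ≠ 1, base 11 is a Fermat witness: 1147 is composite.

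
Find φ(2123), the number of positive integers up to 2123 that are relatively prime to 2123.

1920

Factor: 2123 = 11 · 193.
φ(2123) = (11−1) · (193−1) = 10 · 192 = 1920.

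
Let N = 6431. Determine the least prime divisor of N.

6431 is odd.
Digit sum 14, not divisible by 3.
Ends in 1: not divisible by 5.
7: 6431 = 7·918 + 5
11: 6431 = 11·584 + 7
13: 6431 = 13·494 + 9
17: 6431 = 17·378 + 5
19: 6431 = 19·338 + 9
23: 6431 = 23·279 + 14
29: 6431 = 29·221 + 22
31: 6431 = 31·207 + 14
37: 6431 = 37·173 + 30
41: 6431 = 41·156 + 35
43: 6431 = 43·149 + 24
47: 6431 = 47·136 + 39
53: 6431 = 53·121 + 18
59: 6431 = 59·109

59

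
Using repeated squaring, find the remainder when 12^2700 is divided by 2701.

1

12^1 ≡ 12 (mod 2701)
12^2 ≡ 12^2 = 144 ≡ 144 (mod 2701)
12^4 ≡ 144^2 = 20736 ≡ 1829 (mod 2701)
12^8 ≡ 1829^2 = 3345241 ≡ 1403 (mod 2701)
12^16 ≡ 1403^2 = 1968409 ≡ 2081 (mod 2701)
12^32 ≡ 2081^2 = 4330561 ≡ 858 (mod 2701)
12^64 ≡ 858^2 = 736164 ≡ 1492 (mod 2701)
12^128 ≡ 1492^2 = 2226064 ≡ 440 (mod 2701)
12^256 ≡ 440^2 = 193600 ≡ 1829 (mod 2701)
12^512 ≡ 1829^2 = 3345241 ≡ 1403 (mod 2701)
12^1024 ≡ 1403^2 = 1968409 ≡ 2081 (mod 2701)
12^2048 ≡ 2081^2 = 4330561 ≡ 858 (mod 2701)
2700 = 2048 + 512 + 128 + 8 + 4 in binary powers of 2.
So 12^2700 ≡ 858 · 1403 · 440 · 1403 · 1829 ≡ 1 (mod 2701).
Since the result is 1, base 12 gives no evidence that 2701 is composite.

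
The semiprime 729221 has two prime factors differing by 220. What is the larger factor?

Since p = q + 220, we have 729221 = q(q + 220), so q² + 220q − 729221 = 0.
Discriminant: 220² + 4·729221 = 48400 + 2916884 = 2965284; √2965284 = 1722.
q = (−220 + 1722)/2 = 751, and p = q + 220 = 971.
Check: 751 · 971 = 729221.

971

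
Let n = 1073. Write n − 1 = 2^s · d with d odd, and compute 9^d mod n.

863

1073 − 1 = 1072 = 2^4 · 67, so d = 67.
9^1 ≡ 9 (mod 1073)
9^2 ≡ 9^2 = 81 ≡ 81 (mod 1073)
9^4 ≡ 81^2 = 6561 ≡ 123 (mod 1073)
9^8 ≡ 123^2 = 15129 ≡ 107 (mod 1073)
9^16 ≡ 107^2 = 11449 ≡ 719 (mod 1073)
9^32 ≡ 719^2 = 516961 ≡ 848 (mod 1073)
9^64 ≡ 848^2 = 719104 ≡ 194 (mod 1073)
67 = 64 + 2 + 1 in binary powers of 2.
So 9^67 ≡ 194 · 81 · 9 ≡ 863 (mod 1073).
Squaring chain: 863 → 107 → 719 → 848; never reaches −1, so base 9 is a Miller–Rabin witness that 1073 is composite.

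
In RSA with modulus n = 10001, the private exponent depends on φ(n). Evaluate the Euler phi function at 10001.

9792

Factor: 10001 = 73 · 137.
φ(10001) = (73−1) · (137−1) = 72 · 136 = 9792.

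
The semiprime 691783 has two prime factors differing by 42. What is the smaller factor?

Since p = q + 42, we have 691783 = q(q + 42), so q² + 42q − 691783 = 0.
Discriminant: 42² + 4·691783 = 1764 + 2767132 = 2768896; √2768896 = 1664.
q = (−42 + 1664)/2 = 811, and p = q + 42 = 853.
Check: 811 · 853 = 691783.

811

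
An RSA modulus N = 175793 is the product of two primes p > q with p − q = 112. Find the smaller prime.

367

Since p = q + 112, we have 175793 = q(q + 112), so q² + 112q − 175793 = 0.
Discriminant: 112² + 4·175793 = 12544 + 703172 = 715716; √715716 = 846.
q = (−112 + 846)/2 = 367, and p = q + 112 = 479.
Check: 367 · 479 = 175793.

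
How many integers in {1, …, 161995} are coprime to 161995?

128160

Factor: 161995 = 5 · 179 · 181.
φ(161995) = (5−1) · (179−1) · (181−1) = 4 · 178 · 180 = 128160.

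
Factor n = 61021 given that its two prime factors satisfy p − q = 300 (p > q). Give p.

439

Since p = q + 300, we have 61021 = q(q + 300), so q² + 300q − 61021 = 0.
Discriminant: 300² + 4·61021 = 90000 + 244084 = 334084; √334084 = 578.
q = (−300 + 578)/2 = 139, and p = q + 300 = 439.
Check: 139 · 439 = 61021.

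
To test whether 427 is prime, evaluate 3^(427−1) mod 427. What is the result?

302

3^1 ≡ 3 (mod 427)
3^2 ≡ 3^2 = 9 ≡ 9 (mod 427)
3^4 ≡ 9^2 = 81 ≡ 81 (mod 427)
3^8 ≡ 81^2 = 6561 ≡ 156 (mod 427)
3^16 ≡ 156^2 = 24336 ≡ 424 (mod 427)
3^32 ≡ 424^2 = 179776 ≡ 9 (mod 427)
3^64 ≡ 9^2 = 81 ≡ 81 (mod 427)
3^128 ≡ 81^2 = 6561 ≡ 156 (mod 427)
3^256 ≡ 156^2 = 24336 ≡ 424 (mod 427)
426 = 256 + 128 + 32 + 8 + 2 in binary powers of 2.
So 3^426 ≡ 424 · 156 · 9 · 156 · 9 ≡ 302 (mod 427).
Since 302 ≠ 1, base 3 is a Fermat witness: 427 is composite.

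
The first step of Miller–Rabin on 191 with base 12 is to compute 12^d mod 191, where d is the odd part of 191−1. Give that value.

191 − 1 = 190 = 2^1 · 95, so d = 95.
12^1 ≡ 12 (mod 191)
12^2 ≡ 12^2 = 144 ≡ 144 (mod 191)
12^4 ≡ 144^2 = 20736 ≡ 108 (mod 191)
12^8 ≡ 108^2 = 11664 ≡ 13 (mod 191)
12^16 ≡ 13^2 = 169 ≡ 169 (mod 191)
12^32 ≡ 169^2 = 28561 ≡ 102 (mod 191)
12^64 ≡ 102^2 = 10404 ≡ 90 (mod 191)
95 = 64 + 16 + 8 + 4 + 2 + 1 in binary powers of 2.
So 12^95 ≡ 90 · 169 · 13 · 108 · 144 · 12 ≡ 1 (mod 191).
Since 12^d ≡ 1 (mod 191), base 12 does not prove 191 composite.

1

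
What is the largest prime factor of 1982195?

97

1982195 = 5 · 396439
396439 = 61 · 6499
6499 = 67 · 97
97 is prime.
So 1982195 = 5 · 61 · 67 · 97; the largest prime factor is 97.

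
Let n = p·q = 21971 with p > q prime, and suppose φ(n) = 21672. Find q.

127

φ(n) = (p−1)(q−1) = n − (p+q) + 1, so p + q = 21971 − 21672 + 1 = 300.
p and q are the roots of t² − 300t + 21971 = 0.
Discriminant: 300² − 4·21971 = 90000 − 87884 = 2116; √2116 = 46.
q = (300 − 46)/2 = 127, p = (300 + 46)/2 = 173.
Check: 127 · 173 = 21971.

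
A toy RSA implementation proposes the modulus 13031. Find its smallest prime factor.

83

13031 is odd.
Digit sum 8, not divisible by 3.
Ends in 1: not divisible by 5.
7: 13031 = 7·1861 + 4
11: 13031 = 11·1184 + 7
13: 13031 = 13·1002 + 5
17: 13031 = 17·766 + 9
19: 13031 = 19·685 + 16
23: 13031 = 23·566 + 13
29: 13031 = 29·449 + 10
31: 13031 = 31·420 + 11
37: 13031 = 37·352 + 7
41: 13031 = 41·317 + 34
43: 13031 = 43·303 + 2
47: 13031 = 47·277 + 12
53: 13031 = 53·245 + 46
59: 13031 = 59·220 + 51
61: 13031 = 61·213 + 38
67: 13031 = 67·194 + 33
71: 13031 = 71·183 + 38
73: 13031 = 73·178 + 37
79: 13031 = 79·164 + 75
83: 13031 = 83·157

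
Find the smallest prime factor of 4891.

67

4891 is odd.
Digit sum 22, not divisible by 3.
Ends in 1: not divisible by 5.
7: 4891 = 7·698 + 5
11: 4891 = 11·444 + 7
13: 4891 = 13·376 + 3
17: 4891 = 17·287 + 12
19: 4891 = 19·257 + 8
23: 4891 = 23·212 + 15
29: 4891 = 29·168 + 19
31: 4891 = 31·157 + 24
37: 4891 = 37·132 + 7
41: 4891 = 41·119 + 12
43: 4891 = 43·113 + 32
47: 4891 = 47·104 + 3
53: 4891 = 53·92 + 15
59: 4891 = 59·82 + 53
61: 4891 = 61·80 + 11
67: 4891 = 67·73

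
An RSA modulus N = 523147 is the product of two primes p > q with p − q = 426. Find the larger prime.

967

Since p = q + 426, we have 523147 = q(q + 426), so q² + 426q − 523147 = 0.
Discriminant: 426² + 4·523147 = 181476 + 2092588 = 2274064; √2274064 = 1508.
q = (−426 + 1508)/2 = 541, and p = q + 426 = 967.
Check: 541 · 967 = 523147.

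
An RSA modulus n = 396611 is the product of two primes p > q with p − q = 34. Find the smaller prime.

613

Since p = q + 34, we have 396611 = q(q + 34), so q² + 34q − 396611 = 0.
Discriminant: 34² + 4·396611 = 1156 + 1586444 = 1587600; √1587600 = 1260.
q = (−34 + 1260)/2 = 613, and p = q + 34 = 647.
Check: 613 · 647 = 396611.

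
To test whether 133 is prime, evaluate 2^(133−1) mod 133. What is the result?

64

2^1 ≡ 2 (mod 133)
2^2 ≡ 2^2 = 4 ≡ 4 (mod 133)
2^4 ≡ 4^2 = 16 ≡ 16 (mod 133)
2^8 ≡ 16^2 = 256 ≡ 123 (mod 133)
2^16 ≡ 123^2 = 15129 ≡ 100 (mod 133)
2^32 ≡ 100^2 = 10000 ≡ 25 (mod 133)
2^64 ≡ 25^2 = 625 ≡ 93 (mod 133)
2^128 ≡ 93^2 = 8649 ≡ 4 (mod 133)
132 = 128 + 4 in binary powers of 2.
So 2^132 ≡ 4 · 16 ≡ 64 (mod 133).
Since 64 ≠ 1, base 2 is a Fermat witness: 133 is composite.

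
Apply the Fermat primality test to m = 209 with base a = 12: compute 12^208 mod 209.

12^1 ≡ 12 (mod 209)
12^2 ≡ 12^2 = 144 ≡ 144 (mod 209)
12^4 ≡ 144^2 = 20736 ≡ 45 (mod 209)
12^8 ≡ 45^2 = 2025 ≡ 144 (mod 209)
12^16 ≡ 144^2 = 20736 ≡ 45 (mod 209)
12^32 ≡ 45^2 = 2025 ≡ 144 (mod 209)
12^64 ≡ 144^2 = 20736 ≡ 45 (mod 209)
12^128 ≡ 45^2 = 2025 ≡ 144 (mod 209)
208 = 128 + 64 + 16 in binary powers of 2.
So 12^208 ≡ 144 · 45 · 45 ≡ 45 (mod 209).
Since 45 ≠ 1, base 12 is a Fermat witness: 209 is composite.

45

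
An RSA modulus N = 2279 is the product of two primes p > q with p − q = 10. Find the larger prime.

53

Since p = q + 10, we have 2279 = q(q + 10), so q² + 10q − 2279 = 0.
Discriminant: 10² + 4·2279 = 100 + 9116 = 9216; √9216 = 96.
q = (−10 + 96)/2 = 43, and p = q + 10 = 53.
Check: 43 · 53 = 2279.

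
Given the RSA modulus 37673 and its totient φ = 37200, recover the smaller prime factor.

101

φ(n) = (p−1)(q−1) = n − (p+q) + 1, so p + q = 37673 − 37200 + 1 = 474.
p and q are the roots of t² − 474t + 37673 = 0.
Discriminant: 474² − 4·37673 = 224676 − 150692 = 73984; √73984 = 272.
q = (474 − 272)/2 = 101, p = (474 + 272)/2 = 373.
Check: 101 · 373 = 37673.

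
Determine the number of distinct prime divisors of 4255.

4255 = 5 · 851
851 = 23 · 37
4255 = 5 · 23 · 37, which has 3 distinct prime factors.

3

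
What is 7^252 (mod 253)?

7^1 ≡ 7 (mod 253)
7^2 ≡ 7^2 = 49 ≡ 49 (mod 253)
7^4 ≡ 49^2 = 2401 ≡ 124 (mod 253)
7^8 ≡ 124^2 = 15376 ≡ 196 (mod 253)
7^16 ≡ 196^2 = 38416 ≡ 213 (mod 253)
7^32 ≡ 213^2 = 45369 ≡ 82 (mod 253)
7^64 ≡ 82^2 = 6724 ≡ 146 (mod 253)
7^128 ≡ 146^2 = 21316 ≡ 64 (mod 253)
252 = 128 + 64 + 32 + 16 + 8 + 4 in binary powers of 2.
So 7^252 ≡ 64 · 146 · 82 · 213 · 196 · 124 ≡ 82 (mod 253).
Since 82 ≠ 1, base 7 is a Fermat witness: 253 is composite.

82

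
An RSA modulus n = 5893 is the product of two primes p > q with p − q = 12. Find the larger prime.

Since p = q + 12, we have 5893 = q(q + 12), so q² + 12q − 5893 = 0.
Discriminant: 12² + 4·5893 = 144 + 23572 = 23716; √23716 = 154.
q = (−12 + 154)/2 = 71, and p = q + 12 = 83.
Check: 71 · 83 = 5893.

83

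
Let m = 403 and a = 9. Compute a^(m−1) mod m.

157

9^1 ≡ 9 (mod 403)
9^2 ≡ 9^2 = 81 ≡ 81 (mod 403)
9^4 ≡ 81^2 = 6561 ≡ 113 (mod 403)
9^8 ≡ 113^2 = 12769 ≡ 276 (mod 403)
9^16 ≡ 276^2 = 76176 ≡ 9 (mod 403)
9^32 ≡ 9^2 = 81 ≡ 81 (mod 403)
9^64 ≡ 81^2 = 6561 ≡ 113 (mod 403)
9^128 ≡ 113^2 = 12769 ≡ 276 (mod 403)
9^256 ≡ 276^2 = 76176 ≡ 9 (mod 403)
402 = 256 + 128 + 16 + 2 in binary powers of 2.
So 9^402 ≡ 9 · 276 · 9 · 81 ≡ 157 (mod 403).
Since 157 ≠ 1, base 9 is a Fermat witness: 403 is composite.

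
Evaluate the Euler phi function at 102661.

92352

Factor: 102661 = 13 · 53 · 149.
φ(102661) = (13−1) · (53−1) · (149−1) = 12 · 52 · 148 = 92352.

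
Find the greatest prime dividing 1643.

1643 = 31 · 53
53 is prime.
So 1643 = 31 · 53; the largest prime factor is 53.

53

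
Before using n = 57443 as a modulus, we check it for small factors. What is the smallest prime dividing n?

17

57443 is odd.
Digit sum 23, not divisible by 3.
Ends in 3: not divisible by 5.
7: 57443 = 7·8206 + 1
11: 57443 = 11·5222 + 1
13: 57443 = 13·4418 + 9
17: 57443 = 17·3379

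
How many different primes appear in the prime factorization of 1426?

3

1426 = 2 · 713
713 = 23 · 31
1426 = 2 · 23 · 31, which has 3 distinct prime factors.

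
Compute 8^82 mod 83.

8^1 ≡ 8 (mod 83)
8^2 ≡ 8^2 = 64 ≡ 64 (mod 83)
8^4 ≡ 64^2 = 4096 ≡ 29 (mod 83)
8^8 ≡ 29^2 = 841 ≡ 11 (mod 83)
8^16 ≡ 11^2 = 121 ≡ 38 (mod 83)
8^32 ≡ 38^2 = 1444 ≡ 33 (mod 83)
8^64 ≡ 33^2 = 1089 ≡ 10 (mod 83)
82 = 64 + 16 + 2 in binary powers of 2.
So 8^82 ≡ 10 · 38 · 64 ≡ 1 (mod 83).
Since the result is 1, base 8 gives no evidence that 83 is composite.

1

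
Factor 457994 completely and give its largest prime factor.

89

457994 = 2 · 228997
228997 = 31 · 7387
7387 = 83 · 89
89 is prime.
So 457994 = 2 · 31 · 83 · 89; the largest prime factor is 89.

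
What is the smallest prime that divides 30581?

53

30581 is odd.
Digit sum 17, not divisible by 3.
Ends in 1: not divisible by 5.
7: 30581 = 7·4368 + 5
11: 30581 = 11·2780 + 1
13: 30581 = 13·2352 + 5
17: 30581 = 17·1798 + 15
19: 30581 = 19·1609 + 10
23: 30581 = 23·1329 + 14
29: 30581 = 29·1054 + 15
31: 30581 = 31·986 + 15
37: 30581 = 37·826 + 19
41: 30581 = 41·745 + 36
43: 30581 = 43·711 + 8
47: 30581 = 47·650 + 31
53: 30581 = 53·577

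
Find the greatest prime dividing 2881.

67

2881 = 43 · 67
67 is prime.
So 2881 = 43 · 67; the largest prime factor is 67.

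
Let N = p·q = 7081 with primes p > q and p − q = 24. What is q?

73

Since p = q + 24, we have 7081 = q(q + 24), so q² + 24q − 7081 = 0.
Discriminant: 24² + 4·7081 = 576 + 28324 = 28900; √28900 = 170.
q = (−24 + 170)/2 = 73, and p = q + 24 = 97.
Check: 73 · 97 = 7081.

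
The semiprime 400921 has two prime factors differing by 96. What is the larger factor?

683

Since p = q + 96, we have 400921 = q(q + 96), so q² + 96q − 400921 = 0.
Discriminant: 96² + 4·400921 = 9216 + 1603684 = 1612900; √1612900 = 1270.
q = (−96 + 1270)/2 = 587, and p = q + 96 = 683.
Check: 587 · 683 = 400921.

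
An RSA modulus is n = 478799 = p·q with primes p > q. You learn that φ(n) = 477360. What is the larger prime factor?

919

φ(n) = (p−1)(q−1) = n − (p+q) + 1, so p + q = 478799 − 477360 + 1 = 1440.
p and q are the roots of t² − 1440t + 478799 = 0.
Discriminant: 1440² − 4·478799 = 2073600 − 1915196 = 158404; √158404 = 398.
q = (1440 − 398)/2 = 521, p = (1440 + 398)/2 = 919.
Check: 521 · 919 = 478799.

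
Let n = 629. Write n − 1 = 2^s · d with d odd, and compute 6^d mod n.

629 − 1 = 628 = 2^2 · 157, so d = 157.
6^1 ≡ 6 (mod 629)
6^2 ≡ 6^2 = 36 ≡ 36 (mod 629)
6^4 ≡ 36^2 = 1296 ≡ 38 (mod 629)
6^8 ≡ 38^2 = 1444 ≡ 186 (mod 629)
6^16 ≡ 186^2 = 34596 ≡ 1 (mod 629)
6^32 ≡ 1^2 = 1 ≡ 1 (mod 629)
6^64 ≡ 1^2 = 1 ≡ 1 (mod 629)
6^128 ≡ 1^2 = 1 ≡ 1 (mod 629)
157 = 128 + 16 + 8 + 4 + 1 in binary powers of 2.
So 6^157 ≡ 1 · 1 · 186 · 38 · 6 ≡ 265 (mod 629).
Squaring chain: 265 → 406; never reaches −1, so base 6 is a Miller–Rabin witness that 629 is composite.

265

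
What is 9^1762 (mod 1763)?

9^1 ≡ 9 (mod 1763)
9^2 ≡ 9^2 = 81 ≡ 81 (mod 1763)
9^4 ≡ 81^2 = 6561 ≡ 1272 (mod 1763)
9^8 ≡ 1272^2 = 1617984 ≡ 1313 (mod 1763)
9^16 ≡ 1313^2 = 1723969 ≡ 1518 (mod 1763)
9^32 ≡ 1518^2 = 2304324 ≡ 83 (mod 1763)
9^64 ≡ 83^2 = 6889 ≡ 1600 (mod 1763)
9^128 ≡ 1600^2 = 2560000 ≡ 124 (mod 1763)
9^256 ≡ 124^2 = 15376 ≡ 1272 (mod 1763)
9^512 ≡ 1272^2 = 1617984 ≡ 1313 (mod 1763)
9^1024 ≡ 1313^2 = 1723969 ≡ 1518 (mod 1763)
1762 = 1024 + 512 + 128 + 64 + 32 + 2 in binary powers of 2.
So 9^1762 ≡ 1518 · 1313 · 124 · 1600 · 83 · 81 ≡ 1393 (mod 1763).
Since 1393 ≠ 1, base 9 is a Fermat witness: 1763 is composite.

1393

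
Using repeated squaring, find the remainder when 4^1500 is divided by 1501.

1037

4^1 ≡ 4 (mod 1501)
4^2 ≡ 4^2 = 16 ≡ 16 (mod 1501)
4^4 ≡ 16^2 = 256 ≡ 256 (mod 1501)
4^8 ≡ 256^2 = 65536 ≡ 993 (mod 1501)
4^16 ≡ 993^2 = 986049 ≡ 1393 (mod 1501)
4^32 ≡ 1393^2 = 1940449 ≡ 1157 (mod 1501)
4^64 ≡ 1157^2 = 1338649 ≡ 1258 (mod 1501)
4^128 ≡ 1258^2 = 1582564 ≡ 510 (mod 1501)
4^256 ≡ 510^2 = 260100 ≡ 427 (mod 1501)
4^512 ≡ 427^2 = 182329 ≡ 708 (mod 1501)
4^1024 ≡ 708^2 = 501264 ≡ 1431 (mod 1501)
1500 = 1024 + 256 + 128 + 64 + 16 + 8 + 4 in binary powers of 2.
So 4^1500 ≡ 1431 · 427 · 510 · 1258 · 1393 · 993 · 256 ≡ 1037 (mod 1501).
Since 1037 ≠ 1, base 4 is a Fermat witness: 1501 is composite.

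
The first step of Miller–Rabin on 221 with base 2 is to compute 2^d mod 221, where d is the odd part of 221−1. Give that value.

221 − 1 = 220 = 2^2 · 55, so d = 55.
2^1 ≡ 2 (mod 221)
2^2 ≡ 2^2 = 4 ≡ 4 (mod 221)
2^4 ≡ 4^2 = 16 ≡ 16 (mod 221)
2^8 ≡ 16^2 = 256 ≡ 35 (mod 221)
2^16 ≡ 35^2 = 1225 ≡ 120 (mod 221)
2^32 ≡ 120^2 = 14400 ≡ 35 (mod 221)
55 = 32 + 16 + 4 + 2 + 1 in binary powers of 2.
So 2^55 ≡ 35 · 120 · 16 · 4 · 2 ≡ 128 (mod 221).
Squaring chain: 128 → 30; never reaches −1, so base 2 is a Miller–Rabin witness that 221 is composite.

128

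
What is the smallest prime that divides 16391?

16391 is odd.
Digit sum 20, not divisible by 3.
Ends in 1: not divisible by 5.
7: 16391 = 7·2341 + 4
11: 16391 = 11·1490 + 1
13: 16391 = 13·1260 + 11
17: 16391 = 17·964 + 3
19: 16391 = 19·862 + 13
23: 16391 = 23·712 + 15
29: 16391 = 29·565 + 6
31: 16391 = 31·528 + 23
37: 16391 = 37·443

37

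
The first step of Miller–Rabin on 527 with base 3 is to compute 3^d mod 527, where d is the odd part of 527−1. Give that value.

527 − 1 = 526 = 2^1 · 263, so d = 263.
3^1 ≡ 3 (mod 527)
3^2 ≡ 3^2 = 9 ≡ 9 (mod 527)
3^4 ≡ 9^2 = 81 ≡ 81 (mod 527)
3^8 ≡ 81^2 = 6561 ≡ 237 (mod 527)
3^16 ≡ 237^2 = 56169 ≡ 307 (mod 527)
3^32 ≡ 307^2 = 94249 ≡ 443 (mod 527)
3^64 ≡ 443^2 = 196249 ≡ 205 (mod 527)
3^128 ≡ 205^2 = 42025 ≡ 392 (mod 527)
3^256 ≡ 392^2 = 153664 ≡ 307 (mod 527)
263 = 256 + 4 + 2 + 1 in binary powers of 2.
So 3^263 ≡ 307 · 81 · 9 · 3 ≡ 11 (mod 527).
Squaring chain: 11; never reaches −1, so base 3 is a Miller–Rabin witness that 527 is composite.

11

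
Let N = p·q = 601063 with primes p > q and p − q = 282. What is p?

Since p = q + 282, we have 601063 = q(q + 282), so q² + 282q − 601063 = 0.
Discriminant: 282² + 4·601063 = 79524 + 2404252 = 2483776; √2483776 = 1576.
q = (−282 + 1576)/2 = 647, and p = q + 282 = 929.
Check: 647 · 929 = 601063.

929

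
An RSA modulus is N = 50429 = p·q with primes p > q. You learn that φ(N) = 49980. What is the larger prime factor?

239

φ(n) = (p−1)(q−1) = n − (p+q) + 1, so p + q = 50429 − 49980 + 1 = 450.
p and q are the roots of t² − 450t + 50429 = 0.
Discriminant: 450² − 4·50429 = 202500 − 201716 = 784; √784 = 28.
q = (450 − 28)/2 = 211, p = (450 + 28)/2 = 239.
Check: 211 · 239 = 50429.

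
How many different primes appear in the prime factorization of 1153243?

1153243 = 7 · 164749
164749 = 13 · 12673
12673 = 19 · 667
667 = 23 · 29
1153243 = 7 · 13 · 19 · 23 · 29, which has 5 distinct prime factors.

5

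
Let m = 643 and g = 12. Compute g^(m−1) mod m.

12^1 ≡ 12 (mod 643)
12^2 ≡ 12^2 = 144 ≡ 144 (mod 643)
12^4 ≡ 144^2 = 20736 ≡ 160 (mod 643)
12^8 ≡ 160^2 = 25600 ≡ 523 (mod 643)
12^16 ≡ 523^2 = 273529 ≡ 254 (mod 643)
12^32 ≡ 254^2 = 64516 ≡ 216 (mod 643)
12^64 ≡ 216^2 = 46656 ≡ 360 (mod 643)
12^128 ≡ 360^2 = 129600 ≡ 357 (mod 643)
12^256 ≡ 357^2 = 127449 ≡ 135 (mod 643)
12^512 ≡ 135^2 = 18225 ≡ 221 (mod 643)
642 = 512 + 128 + 2 in binary powers of 2.
So 12^642 ≡ 221 · 357 · 144 ≡ 1 (mod 643).
Since the result is 1, base 12 gives no evidence that 643 is composite.

1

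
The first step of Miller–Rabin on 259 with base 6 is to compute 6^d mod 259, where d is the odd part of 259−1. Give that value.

6

259 − 1 = 258 = 2^1 · 129, so d = 129.
6^1 ≡ 6 (mod 259)
6^2 ≡ 6^2 = 36 ≡ 36 (mod 259)
6^4 ≡ 36^2 = 1296 ≡ 1 (mod 259)
6^8 ≡ 1^2 = 1 ≡ 1 (mod 259)
6^16 ≡ 1^2 = 1 ≡ 1 (mod 259)
6^32 ≡ 1^2 = 1 ≡ 1 (mod 259)
6^64 ≡ 1^2 = 1 ≡ 1 (mod 259)
6^128 ≡ 1^2 = 1 ≡ 1 (mod 259)
129 = 128 + 1 in binary powers of 2.
So 6^129 ≡ 1 · 6 ≡ 6 (mod 259).
Squaring chain: 6; never reaches −1, so base 6 is a Miller–Rabin witness that 259 is composite.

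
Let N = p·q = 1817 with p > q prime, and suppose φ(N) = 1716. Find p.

79

φ(n) = (p−1)(q−1) = n − (p+q) + 1, so p + q = 1817 − 1716 + 1 = 102.
p and q are the roots of t² − 102t + 1817 = 0.
Discriminant: 102² − 4·1817 = 10404 − 7268 = 3136; √3136 = 56.
q = (102 − 56)/2 = 23, p = (102 + 56)/2 = 79.
Check: 23 · 79 = 1817.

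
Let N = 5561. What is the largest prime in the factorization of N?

5561 = 67 · 83
83 is prime.
So 5561 = 67 · 83; the largest prime factor is 83.

83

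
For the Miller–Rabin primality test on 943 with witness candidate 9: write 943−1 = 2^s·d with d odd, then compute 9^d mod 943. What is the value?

278

943 − 1 = 942 = 2^1 · 471, so d = 471.
9^1 ≡ 9 (mod 943)
9^2 ≡ 9^2 = 81 ≡ 81 (mod 943)
9^4 ≡ 81^2 = 6561 ≡ 903 (mod 943)
9^8 ≡ 903^2 = 815409 ≡ 657 (mod 943)
9^16 ≡ 657^2 = 431649 ≡ 698 (mod 943)
9^32 ≡ 698^2 = 487204 ≡ 616 (mod 943)
9^64 ≡ 616^2 = 379456 ≡ 370 (mod 943)
9^128 ≡ 370^2 = 136900 ≡ 165 (mod 943)
9^256 ≡ 165^2 = 27225 ≡ 821 (mod 943)
471 = 256 + 128 + 64 + 16 + 4 + 2 + 1 in binary powers of 2.
So 9^471 ≡ 821 · 165 · 370 · 698 · 903 · 81 · 9 ≡ 278 (mod 943).
Squaring chain: 278; never reaches −1, so base 9 is a Miller–Rabin witness that 943 is composite.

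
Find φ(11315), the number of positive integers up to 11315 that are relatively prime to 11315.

8640

Factor: 11315 = 5 · 31 · 73.
φ(11315) = (5−1) · (31−1) · (73−1) = 4 · 30 · 72 = 8640.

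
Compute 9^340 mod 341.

67

9^1 ≡ 9 (mod 341)
9^2 ≡ 9^2 = 81 ≡ 81 (mod 341)
9^4 ≡ 81^2 = 6561 ≡ 82 (mod 341)
9^8 ≡ 82^2 = 6724 ≡ 245 (mod 341)
9^16 ≡ 245^2 = 60025 ≡ 9 (mod 341)
9^32 ≡ 9^2 = 81 ≡ 81 (mod 341)
9^64 ≡ 81^2 = 6561 ≡ 82 (mod 341)
9^128 ≡ 82^2 = 6724 ≡ 245 (mod 341)
9^256 ≡ 245^2 = 60025 ≡ 9 (mod 341)
340 = 256 + 64 + 16 + 4 in binary powers of 2.
So 9^340 ≡ 9 · 82 · 9 · 82 ≡ 67 (mod 341).
Since 67 ≠ 1, base 9 is a Fermat witness: 341 is composite.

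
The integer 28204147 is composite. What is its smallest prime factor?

83

28204147 is odd.
Digit sum 28, not divisible by 3.
Ends in 7: not divisible by 5.
7: 28204147 = 7·4029163 + 6
11: 28204147 = 11·2564013 + 4
13: 28204147 = 13·2169549 + 10
17: 28204147 = 17·1659067 + 8
19: 28204147 = 19·1484428 + 15
23: 28204147 = 23·1226267 + 6
29: 28204147 = 29·972556 + 23
31: 28204147 = 31·909811 + 6
37: 28204147 = 37·762274 + 9
41: 28204147 = 41·687906 + 1
43: 28204147 = 43·655910 + 17
47: 28204147 = 47·600088 + 11
53: 28204147 = 53·532153 + 38
59: 28204147 = 59·478036 + 23
61: 28204147 = 61·462363 + 4
67: 28204147 = 67·420957 + 28
71: 28204147 = 71·397241 + 36
73: 28204147 = 73·386358 + 13
79: 28204147 = 79·357014 + 41
83: 28204147 = 83·339809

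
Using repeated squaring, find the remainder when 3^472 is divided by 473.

3^1 ≡ 3 (mod 473)
3^2 ≡ 3^2 = 9 ≡ 9 (mod 473)
3^4 ≡ 9^2 = 81 ≡ 81 (mod 473)
3^8 ≡ 81^2 = 6561 ≡ 412 (mod 473)
3^16 ≡ 412^2 = 169744 ≡ 410 (mod 473)
3^32 ≡ 410^2 = 168100 ≡ 185 (mod 473)
3^64 ≡ 185^2 = 34225 ≡ 169 (mod 473)
3^128 ≡ 169^2 = 28561 ≡ 181 (mod 473)
3^256 ≡ 181^2 = 32761 ≡ 124 (mod 473)
472 = 256 + 128 + 64 + 16 + 8 in binary powers of 2.
So 3^472 ≡ 124 · 181 · 169 · 410 · 412 ≡ 53 (mod 473).
Since 53 ≠ 1, base 3 is a Fermat witness: 473 is composite.

53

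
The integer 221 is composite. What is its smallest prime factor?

13

221 is odd.
Digit sum 5, not divisible by 3.
Ends in 1: not divisible by 5.
7: 221 = 7·31 + 4
11: 221 = 11·20 + 1
13: 221 = 13·17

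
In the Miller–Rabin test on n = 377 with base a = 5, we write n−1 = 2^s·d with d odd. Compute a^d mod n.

377 − 1 = 376 = 2^3 · 47, so d = 47.
5^1 ≡ 5 (mod 377)
5^2 ≡ 5^2 = 25 ≡ 25 (mod 377)
5^4 ≡ 25^2 = 625 ≡ 248 (mod 377)
5^8 ≡ 248^2 = 61504 ≡ 53 (mod 377)
5^16 ≡ 53^2 = 2809 ≡ 170 (mod 377)
5^32 ≡ 170^2 = 28900 ≡ 248 (mod 377)
47 = 32 + 8 + 4 + 2 + 1 in binary powers of 2.
So 5^47 ≡ 248 · 53 · 248 · 25 · 5 ≡ 138 (mod 377).
Squaring chain: 138 → 194 → 313; never reaches −1, so base 5 is a Miller–Rabin witness that 377 is composite.

138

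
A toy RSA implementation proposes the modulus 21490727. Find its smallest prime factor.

21490727 is odd.
Digit sum 32, not divisible by 3.
Ends in 7: not divisible by 5.
7: 21490727 = 7·3070103 + 6
11: 21490727 = 11·1953702 + 5
13: 21490727 = 13·1653132 + 11
17: 21490727 = 17·1264160 + 7
19: 21490727 = 19·1131090 + 17
23: 21490727 = 23·934379 + 10
29: 21490727 = 29·741059 + 16
31: 21490727 = 31·693249 + 8
37: 21490727 = 37·580830 + 17
41: 21490727 = 41·524164 + 3
43: 21490727 = 43·499784 + 15
47: 21490727 = 47·457249 + 24
53: 21490727 = 53·405485 + 22
59: 21490727 = 59·364249 + 36
61: 21490727 = 61·352307

61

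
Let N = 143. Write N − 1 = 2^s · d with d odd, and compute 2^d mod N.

46

143 − 1 = 142 = 2^1 · 71, so d = 71.
2^1 ≡ 2 (mod 143)
2^2 ≡ 2^2 = 4 ≡ 4 (mod 143)
2^4 ≡ 4^2 = 16 ≡ 16 (mod 143)
2^8 ≡ 16^2 = 256 ≡ 113 (mod 143)
2^16 ≡ 113^2 = 12769 ≡ 42 (mod 143)
2^32 ≡ 42^2 = 1764 ≡ 48 (mod 143)
2^64 ≡ 48^2 = 2304 ≡ 16 (mod 143)
71 = 64 + 4 + 2 + 1 in binary powers of 2.
So 2^71 ≡ 16 · 16 · 4 · 2 ≡ 46 (mod 143).
Squaring chain: 46; never reaches −1, so base 2 is a Miller–Rabin witness that 143 is composite.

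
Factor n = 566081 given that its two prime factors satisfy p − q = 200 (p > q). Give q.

Since p = q + 200, we have 566081 = q(q + 200), so q² + 200q − 566081 = 0.
Discriminant: 200² + 4·566081 = 40000 + 2264324 = 2304324; √2304324 = 1518.
q = (−200 + 1518)/2 = 659, and p = q + 200 = 859.
Check: 659 · 859 = 566081.

659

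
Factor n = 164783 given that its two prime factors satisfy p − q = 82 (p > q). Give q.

Since p = q + 82, we have 164783 = q(q + 82), so q² + 82q − 164783 = 0.
Discriminant: 82² + 4·164783 = 6724 + 659132 = 665856; √665856 = 816.
q = (−82 + 816)/2 = 367, and p = q + 82 = 449.
Check: 367 · 449 = 164783.

367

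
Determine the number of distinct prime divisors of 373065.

6

373065 = 3 · 124355
124355 = 5 · 24871
24871 = 7 · 3553
3553 = 11 · 323
323 = 17 · 19
373065 = 3 · 5 · 7 · 11 · 17 · 19, which has 6 distinct prime factors.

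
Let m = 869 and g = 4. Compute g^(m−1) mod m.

4^1 ≡ 4 (mod 869)
4^2 ≡ 4^2 = 16 ≡ 16 (mod 869)
4^4 ≡ 16^2 = 256 ≡ 256 (mod 869)
4^8 ≡ 256^2 = 65536 ≡ 361 (mod 869)
4^16 ≡ 361^2 = 130321 ≡ 840 (mod 869)
4^32 ≡ 840^2 = 705600 ≡ 841 (mod 869)
4^64 ≡ 841^2 = 707281 ≡ 784 (mod 869)
4^128 ≡ 784^2 = 614656 ≡ 273 (mod 869)
4^256 ≡ 273^2 = 74529 ≡ 664 (mod 869)
4^512 ≡ 664^2 = 440896 ≡ 313 (mod 869)
868 = 512 + 256 + 64 + 32 + 4 in binary powers of 2.
So 4^868 ≡ 313 · 664 · 784 · 841 · 256 ≡ 9 (mod 869).
Since 9 ≠ 1, base 4 is a Fermat witness: 869 is composite.

9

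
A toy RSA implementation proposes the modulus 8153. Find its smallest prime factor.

31

8153 is odd.
Digit sum 17, not divisible by 3.
Ends in 3: not divisible by 5.
7: 8153 = 7·1164 + 5
11: 8153 = 11·741 + 2
13: 8153 = 13·627 + 2
17: 8153 = 17·479 + 10
19: 8153 = 19·429 + 2
23: 8153 = 23·354 + 11
29: 8153 = 29·281 + 4
31: 8153 = 31·263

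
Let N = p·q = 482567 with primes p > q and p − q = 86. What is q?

653

Since p = q + 86, we have 482567 = q(q + 86), so q² + 86q − 482567 = 0.
Discriminant: 86² + 4·482567 = 7396 + 1930268 = 1937664; √1937664 = 1392.
q = (−86 + 1392)/2 = 653, and p = q + 86 = 739.
Check: 653 · 739 = 482567.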